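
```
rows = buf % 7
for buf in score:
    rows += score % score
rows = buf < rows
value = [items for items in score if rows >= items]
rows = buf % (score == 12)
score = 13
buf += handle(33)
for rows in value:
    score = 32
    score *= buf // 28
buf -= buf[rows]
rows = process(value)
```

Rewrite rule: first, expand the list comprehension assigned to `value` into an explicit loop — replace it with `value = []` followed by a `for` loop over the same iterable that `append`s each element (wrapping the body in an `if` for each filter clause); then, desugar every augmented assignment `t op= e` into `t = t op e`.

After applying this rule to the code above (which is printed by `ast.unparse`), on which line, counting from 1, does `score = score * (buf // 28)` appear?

14

Transformed code:
rows = buf % 7
for buf in score:
    rows = rows + score % score
rows = buf < rows
value = []
for items in score:
    if rows >= items:
        value.append(items)
rows = buf % (score == 12)
score = 13
buf = buf + handle(33)
for rows in value:
    score = 32
    score = score * (buf // 28)
buf = buf - buf[rows]
rows = process(value)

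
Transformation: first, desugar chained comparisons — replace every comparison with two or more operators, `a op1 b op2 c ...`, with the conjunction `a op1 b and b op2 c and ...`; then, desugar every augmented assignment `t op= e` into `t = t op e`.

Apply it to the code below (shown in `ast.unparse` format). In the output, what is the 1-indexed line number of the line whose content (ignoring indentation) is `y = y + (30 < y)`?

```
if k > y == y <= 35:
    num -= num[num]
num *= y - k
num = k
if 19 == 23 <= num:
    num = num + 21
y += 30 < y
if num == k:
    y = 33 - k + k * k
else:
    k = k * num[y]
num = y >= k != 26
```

7

Transformed code:
if k > y and y == y and (y <= 35):
    num = num - num[num]
num = num * (y - k)
num = k
if 19 == 23 and 23 <= num:
    num = num + 21
y = y + (30 < y)
if num == k:
    y = 33 - k + k * k
else:
    k = k * num[y]
num = y >= k and k != 26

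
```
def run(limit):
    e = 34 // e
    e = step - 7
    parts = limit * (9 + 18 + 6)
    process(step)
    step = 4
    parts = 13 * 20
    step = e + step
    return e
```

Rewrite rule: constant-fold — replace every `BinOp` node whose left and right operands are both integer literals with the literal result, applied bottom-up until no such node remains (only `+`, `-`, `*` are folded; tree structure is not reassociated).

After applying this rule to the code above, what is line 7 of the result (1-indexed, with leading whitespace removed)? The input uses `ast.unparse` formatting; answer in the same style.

Transformed code:
def run(limit):
    e = 34 // e
    e = step - 7
    parts = limit * 33
    process(step)
    step = 4
    parts = 260
    step = e + step
    return e

parts = 260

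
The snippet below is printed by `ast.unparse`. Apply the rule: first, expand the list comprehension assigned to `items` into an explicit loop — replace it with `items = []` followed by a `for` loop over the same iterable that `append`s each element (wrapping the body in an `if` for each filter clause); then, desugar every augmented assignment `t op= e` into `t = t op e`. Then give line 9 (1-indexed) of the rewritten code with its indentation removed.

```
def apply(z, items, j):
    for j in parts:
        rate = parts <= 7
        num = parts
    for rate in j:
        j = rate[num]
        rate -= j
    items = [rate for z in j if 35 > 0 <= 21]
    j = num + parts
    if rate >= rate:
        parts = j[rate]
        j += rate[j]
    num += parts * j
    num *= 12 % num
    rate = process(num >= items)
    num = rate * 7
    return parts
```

for z in j:

Transformed code:
def apply(z, items, j):
    for j in parts:
        rate = parts <= 7
        num = parts
    for rate in j:
        j = rate[num]
        rate = rate - j
    items = []
    for z in j:
        if 35 > 0 <= 21:
            items.append(rate)
    j = num + parts
    if rate >= rate:
        parts = j[rate]
        j = j + rate[j]
    num = num + parts * j
    num = num * (12 % num)
    rate = process(num >= items)
    num = rate * 7
    return parts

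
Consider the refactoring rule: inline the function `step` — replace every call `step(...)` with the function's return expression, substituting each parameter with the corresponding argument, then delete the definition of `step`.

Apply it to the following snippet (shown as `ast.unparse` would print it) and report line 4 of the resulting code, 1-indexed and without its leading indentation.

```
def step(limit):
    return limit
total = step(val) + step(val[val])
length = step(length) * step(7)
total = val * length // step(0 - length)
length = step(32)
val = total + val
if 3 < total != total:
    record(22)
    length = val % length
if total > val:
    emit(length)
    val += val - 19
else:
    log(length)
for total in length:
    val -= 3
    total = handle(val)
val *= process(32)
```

length = 32

Transformed code:
total = val + val[val]
length = length * 7
total = val * length // (0 - length)
length = 32
val = total + val
if 3 < total != total:
    record(22)
    length = val % length
if total > val:
    emit(length)
    val += val - 19
else:
    log(length)
for total in length:
    val -= 3
    total = handle(val)
val *= process(32)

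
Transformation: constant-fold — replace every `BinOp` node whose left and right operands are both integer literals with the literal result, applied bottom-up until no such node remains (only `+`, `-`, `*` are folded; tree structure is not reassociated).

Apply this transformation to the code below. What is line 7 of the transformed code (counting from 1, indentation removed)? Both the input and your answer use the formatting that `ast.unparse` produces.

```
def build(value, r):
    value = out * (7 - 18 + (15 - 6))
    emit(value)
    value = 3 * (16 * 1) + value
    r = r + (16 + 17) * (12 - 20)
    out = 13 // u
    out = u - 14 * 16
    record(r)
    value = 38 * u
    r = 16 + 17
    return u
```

out = u - 224

Transformed code:
def build(value, r):
    value = out * -2
    emit(value)
    value = 48 + value
    r = r + -264
    out = 13 // u
    out = u - 224
    record(r)
    value = 38 * u
    r = 33
    return u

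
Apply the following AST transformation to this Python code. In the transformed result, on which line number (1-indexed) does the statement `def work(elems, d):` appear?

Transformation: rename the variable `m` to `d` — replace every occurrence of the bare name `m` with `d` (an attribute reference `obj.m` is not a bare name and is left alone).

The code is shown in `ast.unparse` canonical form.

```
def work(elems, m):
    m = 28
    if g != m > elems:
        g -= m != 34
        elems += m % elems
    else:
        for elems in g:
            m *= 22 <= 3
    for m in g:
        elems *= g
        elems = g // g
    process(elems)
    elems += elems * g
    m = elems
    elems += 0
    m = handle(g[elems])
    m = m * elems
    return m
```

Transformed code:
def work(elems, d):
    d = 28
    if g != d > elems:
        g -= d != 34
        elems += d % elems
    else:
        for elems in g:
            d *= 22 <= 3
    for d in g:
        elems *= g
        elems = g // g
    process(elems)
    elems += elems * g
    d = elems
    elems += 0
    d = handle(g[elems])
    d = d * elems
    return d

1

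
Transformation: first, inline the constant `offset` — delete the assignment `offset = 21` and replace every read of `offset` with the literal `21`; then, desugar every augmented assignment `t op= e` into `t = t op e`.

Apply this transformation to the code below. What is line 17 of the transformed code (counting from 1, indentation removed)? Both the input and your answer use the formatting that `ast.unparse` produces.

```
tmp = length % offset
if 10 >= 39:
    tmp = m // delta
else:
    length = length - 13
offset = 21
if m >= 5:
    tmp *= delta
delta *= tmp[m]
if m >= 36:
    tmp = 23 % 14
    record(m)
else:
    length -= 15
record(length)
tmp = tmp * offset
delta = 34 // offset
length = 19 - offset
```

Transformed code:
tmp = length % 21
if 10 >= 39:
    tmp = m // delta
else:
    length = length - 13
if m >= 5:
    tmp = tmp * delta
delta = delta * tmp[m]
if m >= 36:
    tmp = 23 % 14
    record(m)
else:
    length = length - 15
record(length)
tmp = tmp * 21
delta = 34 // 21
length = 19 - 21

length = 19 - 21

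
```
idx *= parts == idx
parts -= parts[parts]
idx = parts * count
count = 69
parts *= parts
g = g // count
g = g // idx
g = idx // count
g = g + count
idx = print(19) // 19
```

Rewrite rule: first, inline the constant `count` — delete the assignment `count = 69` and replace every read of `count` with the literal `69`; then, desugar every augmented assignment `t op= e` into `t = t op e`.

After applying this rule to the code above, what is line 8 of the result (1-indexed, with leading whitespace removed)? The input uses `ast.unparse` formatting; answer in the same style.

Transformed code:
idx = idx * (parts == idx)
parts = parts - parts[parts]
idx = parts * 69
parts = parts * parts
g = g // 69
g = g // idx
g = idx // 69
g = g + 69
idx = print(19) // 19

g = g + 69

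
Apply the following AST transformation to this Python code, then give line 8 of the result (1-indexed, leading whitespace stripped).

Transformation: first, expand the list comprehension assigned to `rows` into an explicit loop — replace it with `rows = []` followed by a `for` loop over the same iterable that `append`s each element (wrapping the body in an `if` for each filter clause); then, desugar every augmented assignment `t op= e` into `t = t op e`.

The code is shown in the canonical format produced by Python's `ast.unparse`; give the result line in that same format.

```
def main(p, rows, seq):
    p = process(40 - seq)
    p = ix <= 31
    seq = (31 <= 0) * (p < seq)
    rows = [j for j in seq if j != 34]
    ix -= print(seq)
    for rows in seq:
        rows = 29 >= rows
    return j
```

Transformed code:
def main(p, rows, seq):
    p = process(40 - seq)
    p = ix <= 31
    seq = (31 <= 0) * (p < seq)
    rows = []
    for j in seq:
        if j != 34:
            rows.append(j)
    ix = ix - print(seq)
    for rows in seq:
        rows = 29 >= rows
    return j

rows.append(j)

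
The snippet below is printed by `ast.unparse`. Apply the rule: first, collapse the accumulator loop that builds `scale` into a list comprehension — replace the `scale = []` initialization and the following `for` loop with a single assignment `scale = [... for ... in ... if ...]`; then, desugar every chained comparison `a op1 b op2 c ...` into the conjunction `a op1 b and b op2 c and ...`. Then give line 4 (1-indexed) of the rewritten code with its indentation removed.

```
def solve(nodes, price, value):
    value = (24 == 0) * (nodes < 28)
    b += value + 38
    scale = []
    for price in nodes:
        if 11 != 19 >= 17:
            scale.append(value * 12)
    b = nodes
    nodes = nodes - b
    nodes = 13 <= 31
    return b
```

Transformed code:
def solve(nodes, price, value):
    value = (24 == 0) * (nodes < 28)
    b += value + 38
    scale = [value * 12 for price in nodes if 11 != 19 and 19 >= 17]
    b = nodes
    nodes = nodes - b
    nodes = 13 <= 31
    return b

scale = [value * 12 for price in nodes if 11 != 19 and 19 >= 17]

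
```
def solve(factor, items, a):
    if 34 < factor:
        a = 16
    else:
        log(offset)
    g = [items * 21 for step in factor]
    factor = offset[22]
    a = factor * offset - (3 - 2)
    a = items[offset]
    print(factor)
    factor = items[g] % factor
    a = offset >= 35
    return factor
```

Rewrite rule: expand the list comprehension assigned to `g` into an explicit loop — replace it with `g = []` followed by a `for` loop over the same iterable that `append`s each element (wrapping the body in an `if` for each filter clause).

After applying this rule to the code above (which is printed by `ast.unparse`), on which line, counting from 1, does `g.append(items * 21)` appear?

8

Transformed code:
def solve(factor, items, a):
    if 34 < factor:
        a = 16
    else:
        log(offset)
    g = []
    for step in factor:
        g.append(items * 21)
    factor = offset[22]
    a = factor * offset - (3 - 2)
    a = items[offset]
    print(factor)
    factor = items[g] % factor
    a = offset >= 35
    return factor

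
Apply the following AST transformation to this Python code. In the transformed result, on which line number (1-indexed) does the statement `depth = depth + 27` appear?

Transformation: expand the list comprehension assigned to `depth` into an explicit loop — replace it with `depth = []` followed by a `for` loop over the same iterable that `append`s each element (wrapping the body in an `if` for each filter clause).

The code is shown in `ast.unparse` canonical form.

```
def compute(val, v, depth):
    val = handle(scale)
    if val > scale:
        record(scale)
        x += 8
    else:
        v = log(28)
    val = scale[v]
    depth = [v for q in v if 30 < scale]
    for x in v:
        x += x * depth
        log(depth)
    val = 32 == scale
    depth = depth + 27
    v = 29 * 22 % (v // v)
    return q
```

Transformed code:
def compute(val, v, depth):
    val = handle(scale)
    if val > scale:
        record(scale)
        x += 8
    else:
        v = log(28)
    val = scale[v]
    depth = []
    for q in v:
        if 30 < scale:
            depth.append(v)
    for x in v:
        x += x * depth
        log(depth)
    val = 32 == scale
    depth = depth + 27
    v = 29 * 22 % (v // v)
    return q

17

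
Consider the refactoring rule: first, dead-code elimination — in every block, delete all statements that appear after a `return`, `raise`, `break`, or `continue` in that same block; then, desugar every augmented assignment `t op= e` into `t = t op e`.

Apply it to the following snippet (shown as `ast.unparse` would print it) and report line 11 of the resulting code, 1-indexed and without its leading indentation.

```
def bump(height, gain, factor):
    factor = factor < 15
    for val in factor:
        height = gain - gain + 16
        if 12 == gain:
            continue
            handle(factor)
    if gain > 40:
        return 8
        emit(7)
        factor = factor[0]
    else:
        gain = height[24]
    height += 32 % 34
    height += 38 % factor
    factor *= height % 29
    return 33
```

Transformed code:
def bump(height, gain, factor):
    factor = factor < 15
    for val in factor:
        height = gain - gain + 16
        if 12 == gain:
            continue
    if gain > 40:
        return 8
    else:
        gain = height[24]
    height = height + 32 % 34
    height = height + 38 % factor
    factor = factor * (height % 29)
    return 33

height = height + 32 % 34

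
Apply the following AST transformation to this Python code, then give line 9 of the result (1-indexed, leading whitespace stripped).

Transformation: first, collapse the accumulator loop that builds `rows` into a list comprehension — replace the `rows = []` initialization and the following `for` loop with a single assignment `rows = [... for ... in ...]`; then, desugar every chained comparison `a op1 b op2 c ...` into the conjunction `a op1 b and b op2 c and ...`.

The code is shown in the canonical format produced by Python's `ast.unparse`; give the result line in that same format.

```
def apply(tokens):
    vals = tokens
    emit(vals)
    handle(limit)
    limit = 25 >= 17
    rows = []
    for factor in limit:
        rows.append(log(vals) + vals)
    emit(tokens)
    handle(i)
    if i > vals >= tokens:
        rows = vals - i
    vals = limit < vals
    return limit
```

Transformed code:
def apply(tokens):
    vals = tokens
    emit(vals)
    handle(limit)
    limit = 25 >= 17
    rows = [log(vals) + vals for factor in limit]
    emit(tokens)
    handle(i)
    if i > vals and vals >= tokens:
        rows = vals - i
    vals = limit < vals
    return limit

if i > vals and vals >= tokens:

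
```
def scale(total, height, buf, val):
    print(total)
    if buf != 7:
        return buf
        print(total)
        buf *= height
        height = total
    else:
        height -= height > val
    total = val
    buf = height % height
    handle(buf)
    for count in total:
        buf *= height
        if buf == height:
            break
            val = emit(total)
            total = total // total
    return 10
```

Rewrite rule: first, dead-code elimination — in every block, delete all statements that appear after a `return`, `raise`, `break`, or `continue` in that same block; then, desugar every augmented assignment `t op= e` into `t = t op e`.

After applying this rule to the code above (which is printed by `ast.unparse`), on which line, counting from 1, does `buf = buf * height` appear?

11

Transformed code:
def scale(total, height, buf, val):
    print(total)
    if buf != 7:
        return buf
    else:
        height = height - (height > val)
    total = val
    buf = height % height
    handle(buf)
    for count in total:
        buf = buf * height
        if buf == height:
            break
    return 10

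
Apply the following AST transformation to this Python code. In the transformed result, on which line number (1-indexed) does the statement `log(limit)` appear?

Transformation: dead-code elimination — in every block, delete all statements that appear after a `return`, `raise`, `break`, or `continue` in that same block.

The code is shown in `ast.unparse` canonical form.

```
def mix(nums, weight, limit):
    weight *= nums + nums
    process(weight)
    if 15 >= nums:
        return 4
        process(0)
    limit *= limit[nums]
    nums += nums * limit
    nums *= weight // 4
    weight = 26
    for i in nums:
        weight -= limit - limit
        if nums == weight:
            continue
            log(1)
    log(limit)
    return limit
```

Transformed code:
def mix(nums, weight, limit):
    weight *= nums + nums
    process(weight)
    if 15 >= nums:
        return 4
    limit *= limit[nums]
    nums += nums * limit
    nums *= weight // 4
    weight = 26
    for i in nums:
        weight -= limit - limit
        if nums == weight:
            continue
    log(limit)
    return limit

14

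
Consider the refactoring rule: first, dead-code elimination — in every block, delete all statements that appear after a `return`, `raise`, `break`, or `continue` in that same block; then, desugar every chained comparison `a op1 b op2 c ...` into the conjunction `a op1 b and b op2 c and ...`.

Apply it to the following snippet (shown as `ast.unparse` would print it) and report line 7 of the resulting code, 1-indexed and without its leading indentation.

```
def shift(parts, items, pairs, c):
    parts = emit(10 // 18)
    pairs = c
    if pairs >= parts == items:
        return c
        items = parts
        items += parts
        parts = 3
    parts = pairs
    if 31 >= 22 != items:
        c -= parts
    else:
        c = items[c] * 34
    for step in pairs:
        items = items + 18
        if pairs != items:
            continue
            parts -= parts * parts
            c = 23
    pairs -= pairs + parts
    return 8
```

if 31 >= 22 and 22 != items:

Transformed code:
def shift(parts, items, pairs, c):
    parts = emit(10 // 18)
    pairs = c
    if pairs >= parts and parts == items:
        return c
    parts = pairs
    if 31 >= 22 and 22 != items:
        c -= parts
    else:
        c = items[c] * 34
    for step in pairs:
        items = items + 18
        if pairs != items:
            continue
    pairs -= pairs + parts
    return 8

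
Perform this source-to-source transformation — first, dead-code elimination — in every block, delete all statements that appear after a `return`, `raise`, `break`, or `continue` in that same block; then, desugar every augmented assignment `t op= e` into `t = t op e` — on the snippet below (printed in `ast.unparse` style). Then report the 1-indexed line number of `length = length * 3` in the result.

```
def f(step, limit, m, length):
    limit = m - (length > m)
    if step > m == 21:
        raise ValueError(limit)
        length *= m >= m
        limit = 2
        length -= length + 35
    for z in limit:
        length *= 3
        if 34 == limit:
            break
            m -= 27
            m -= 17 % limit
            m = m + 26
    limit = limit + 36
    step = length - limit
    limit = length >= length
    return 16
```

Transformed code:
def f(step, limit, m, length):
    limit = m - (length > m)
    if step > m == 21:
        raise ValueError(limit)
    for z in limit:
        length = length * 3
        if 34 == limit:
            break
    limit = limit + 36
    step = length - limit
    limit = length >= length
    return 16

6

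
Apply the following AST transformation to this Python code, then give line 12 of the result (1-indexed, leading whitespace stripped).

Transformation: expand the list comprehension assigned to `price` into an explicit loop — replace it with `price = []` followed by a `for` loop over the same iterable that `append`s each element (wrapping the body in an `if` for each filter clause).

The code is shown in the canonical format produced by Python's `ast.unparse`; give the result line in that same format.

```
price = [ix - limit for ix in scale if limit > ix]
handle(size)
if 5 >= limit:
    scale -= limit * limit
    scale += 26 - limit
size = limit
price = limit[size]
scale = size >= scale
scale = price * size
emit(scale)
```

scale = price * size

Transformed code:
price = []
for ix in scale:
    if limit > ix:
        price.append(ix - limit)
handle(size)
if 5 >= limit:
    scale -= limit * limit
    scale += 26 - limit
size = limit
price = limit[size]
scale = size >= scale
scale = price * size
emit(scale)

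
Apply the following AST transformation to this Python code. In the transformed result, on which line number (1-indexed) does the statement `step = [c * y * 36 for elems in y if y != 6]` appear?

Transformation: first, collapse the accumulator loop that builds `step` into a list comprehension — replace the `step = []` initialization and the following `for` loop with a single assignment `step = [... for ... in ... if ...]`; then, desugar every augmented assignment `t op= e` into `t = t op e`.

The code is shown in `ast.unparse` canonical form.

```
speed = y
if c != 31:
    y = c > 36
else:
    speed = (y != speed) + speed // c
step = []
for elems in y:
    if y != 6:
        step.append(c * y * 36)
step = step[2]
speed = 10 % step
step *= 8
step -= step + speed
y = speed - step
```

Transformed code:
speed = y
if c != 31:
    y = c > 36
else:
    speed = (y != speed) + speed // c
step = [c * y * 36 for elems in y if y != 6]
step = step[2]
speed = 10 % step
step = step * 8
step = step - (step + speed)
y = speed - step

6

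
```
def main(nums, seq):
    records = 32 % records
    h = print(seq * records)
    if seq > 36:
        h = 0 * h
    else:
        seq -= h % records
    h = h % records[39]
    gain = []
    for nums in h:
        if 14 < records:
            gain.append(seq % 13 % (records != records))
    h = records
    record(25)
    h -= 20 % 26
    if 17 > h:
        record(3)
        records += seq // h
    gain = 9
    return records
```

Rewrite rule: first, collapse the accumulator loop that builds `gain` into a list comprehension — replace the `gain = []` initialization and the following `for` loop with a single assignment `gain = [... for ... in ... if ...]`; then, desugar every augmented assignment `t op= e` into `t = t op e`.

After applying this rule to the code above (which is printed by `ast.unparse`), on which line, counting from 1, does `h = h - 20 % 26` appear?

Transformed code:
def main(nums, seq):
    records = 32 % records
    h = print(seq * records)
    if seq > 36:
        h = 0 * h
    else:
        seq = seq - h % records
    h = h % records[39]
    gain = [seq % 13 % (records != records) for nums in h if 14 < records]
    h = records
    record(25)
    h = h - 20 % 26
    if 17 > h:
        record(3)
        records = records + seq // h
    gain = 9
    return records

12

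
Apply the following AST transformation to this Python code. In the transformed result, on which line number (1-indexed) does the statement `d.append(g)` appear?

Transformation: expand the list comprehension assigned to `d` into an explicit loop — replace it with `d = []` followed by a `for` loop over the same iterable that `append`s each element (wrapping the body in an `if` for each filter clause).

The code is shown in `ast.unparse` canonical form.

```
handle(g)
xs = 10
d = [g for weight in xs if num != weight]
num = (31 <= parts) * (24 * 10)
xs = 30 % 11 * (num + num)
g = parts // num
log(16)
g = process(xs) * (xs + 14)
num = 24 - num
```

6

Transformed code:
handle(g)
xs = 10
d = []
for weight in xs:
    if num != weight:
        d.append(g)
num = (31 <= parts) * (24 * 10)
xs = 30 % 11 * (num + num)
g = parts // num
log(16)
g = process(xs) * (xs + 14)
num = 24 - num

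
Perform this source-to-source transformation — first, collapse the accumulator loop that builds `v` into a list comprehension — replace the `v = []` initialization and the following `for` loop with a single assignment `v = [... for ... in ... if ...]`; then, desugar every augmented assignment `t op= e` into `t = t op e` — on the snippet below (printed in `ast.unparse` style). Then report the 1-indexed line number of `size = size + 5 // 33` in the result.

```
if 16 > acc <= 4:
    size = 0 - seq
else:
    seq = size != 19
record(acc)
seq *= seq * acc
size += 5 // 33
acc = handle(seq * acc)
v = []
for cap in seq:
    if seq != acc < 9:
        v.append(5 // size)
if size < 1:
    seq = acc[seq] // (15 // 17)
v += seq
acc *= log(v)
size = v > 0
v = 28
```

Transformed code:
if 16 > acc <= 4:
    size = 0 - seq
else:
    seq = size != 19
record(acc)
seq = seq * (seq * acc)
size = size + 5 // 33
acc = handle(seq * acc)
v = [5 // size for cap in seq if seq != acc < 9]
if size < 1:
    seq = acc[seq] // (15 // 17)
v = v + seq
acc = acc * log(v)
size = v > 0
v = 28

7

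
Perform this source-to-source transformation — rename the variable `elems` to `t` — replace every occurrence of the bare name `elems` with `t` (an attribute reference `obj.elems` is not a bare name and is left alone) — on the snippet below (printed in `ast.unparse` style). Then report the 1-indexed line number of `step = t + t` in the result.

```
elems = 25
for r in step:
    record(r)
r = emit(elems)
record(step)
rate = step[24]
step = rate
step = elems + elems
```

Transformed code:
t = 25
for r in step:
    record(r)
r = emit(t)
record(step)
rate = step[24]
step = rate
step = t + t

8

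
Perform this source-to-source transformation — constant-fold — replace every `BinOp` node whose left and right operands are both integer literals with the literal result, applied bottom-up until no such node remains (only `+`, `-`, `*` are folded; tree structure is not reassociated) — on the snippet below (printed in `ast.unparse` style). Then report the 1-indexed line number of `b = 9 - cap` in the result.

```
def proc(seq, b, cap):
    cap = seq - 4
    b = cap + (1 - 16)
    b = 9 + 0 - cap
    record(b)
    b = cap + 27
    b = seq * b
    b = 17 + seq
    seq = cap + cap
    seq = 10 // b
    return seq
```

4

Transformed code:
def proc(seq, b, cap):
    cap = seq - 4
    b = cap + -15
    b = 9 - cap
    record(b)
    b = cap + 27
    b = seq * b
    b = 17 + seq
    seq = cap + cap
    seq = 10 // b
    return seq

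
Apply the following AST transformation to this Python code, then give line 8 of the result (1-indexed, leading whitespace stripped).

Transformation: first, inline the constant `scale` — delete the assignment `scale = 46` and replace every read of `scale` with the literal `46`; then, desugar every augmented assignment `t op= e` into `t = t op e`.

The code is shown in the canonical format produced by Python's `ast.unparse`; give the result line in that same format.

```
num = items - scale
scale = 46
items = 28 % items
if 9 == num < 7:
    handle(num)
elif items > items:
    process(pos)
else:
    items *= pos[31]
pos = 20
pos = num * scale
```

items = items * pos[31]

Transformed code:
num = items - 46
items = 28 % items
if 9 == num < 7:
    handle(num)
elif items > items:
    process(pos)
else:
    items = items * pos[31]
pos = 20
pos = num * 46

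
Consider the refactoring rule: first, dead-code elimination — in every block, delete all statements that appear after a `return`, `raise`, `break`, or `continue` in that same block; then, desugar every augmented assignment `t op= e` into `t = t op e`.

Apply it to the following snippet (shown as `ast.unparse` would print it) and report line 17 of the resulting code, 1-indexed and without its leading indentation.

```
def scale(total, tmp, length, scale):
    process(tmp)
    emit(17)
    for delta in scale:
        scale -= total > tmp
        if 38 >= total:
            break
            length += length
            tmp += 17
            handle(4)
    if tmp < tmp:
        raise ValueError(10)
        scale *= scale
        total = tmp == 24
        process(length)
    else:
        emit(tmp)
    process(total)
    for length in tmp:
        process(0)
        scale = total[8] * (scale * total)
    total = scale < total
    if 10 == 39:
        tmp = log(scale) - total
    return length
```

if 10 == 39:

Transformed code:
def scale(total, tmp, length, scale):
    process(tmp)
    emit(17)
    for delta in scale:
        scale = scale - (total > tmp)
        if 38 >= total:
            break
    if tmp < tmp:
        raise ValueError(10)
    else:
        emit(tmp)
    process(total)
    for length in tmp:
        process(0)
        scale = total[8] * (scale * total)
    total = scale < total
    if 10 == 39:
        tmp = log(scale) - total
    return length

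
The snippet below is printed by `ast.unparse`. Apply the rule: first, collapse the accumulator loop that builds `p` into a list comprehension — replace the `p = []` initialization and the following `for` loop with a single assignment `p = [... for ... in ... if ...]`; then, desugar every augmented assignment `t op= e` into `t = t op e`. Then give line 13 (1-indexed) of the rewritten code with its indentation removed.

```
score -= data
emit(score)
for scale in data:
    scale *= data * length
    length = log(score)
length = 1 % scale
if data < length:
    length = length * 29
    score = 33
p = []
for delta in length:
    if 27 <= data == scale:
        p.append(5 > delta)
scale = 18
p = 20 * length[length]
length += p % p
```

length = length + p % p

Transformed code:
score = score - data
emit(score)
for scale in data:
    scale = scale * (data * length)
    length = log(score)
length = 1 % scale
if data < length:
    length = length * 29
    score = 33
p = [5 > delta for delta in length if 27 <= data == scale]
scale = 18
p = 20 * length[length]
length = length + p % p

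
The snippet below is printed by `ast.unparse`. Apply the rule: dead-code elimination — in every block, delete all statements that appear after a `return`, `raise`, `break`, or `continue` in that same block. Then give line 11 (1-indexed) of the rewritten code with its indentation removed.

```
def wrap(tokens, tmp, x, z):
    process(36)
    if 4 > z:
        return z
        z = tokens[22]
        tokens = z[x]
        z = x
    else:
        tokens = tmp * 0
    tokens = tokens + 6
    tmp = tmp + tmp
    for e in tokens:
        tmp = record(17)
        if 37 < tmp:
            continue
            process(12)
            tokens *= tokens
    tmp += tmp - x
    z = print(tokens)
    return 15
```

Transformed code:
def wrap(tokens, tmp, x, z):
    process(36)
    if 4 > z:
        return z
    else:
        tokens = tmp * 0
    tokens = tokens + 6
    tmp = tmp + tmp
    for e in tokens:
        tmp = record(17)
        if 37 < tmp:
            continue
    tmp += tmp - x
    z = print(tokens)
    return 15

if 37 < tmp:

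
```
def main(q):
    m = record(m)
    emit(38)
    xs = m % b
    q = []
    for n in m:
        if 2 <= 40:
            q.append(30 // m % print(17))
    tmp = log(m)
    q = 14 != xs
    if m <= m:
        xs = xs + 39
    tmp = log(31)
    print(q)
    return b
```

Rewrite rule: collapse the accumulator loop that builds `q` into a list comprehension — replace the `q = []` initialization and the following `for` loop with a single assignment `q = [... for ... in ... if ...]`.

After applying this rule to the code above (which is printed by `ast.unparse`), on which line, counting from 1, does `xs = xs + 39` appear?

9

Transformed code:
def main(q):
    m = record(m)
    emit(38)
    xs = m % b
    q = [30 // m % print(17) for n in m if 2 <= 40]
    tmp = log(m)
    q = 14 != xs
    if m <= m:
        xs = xs + 39
    tmp = log(31)
    print(q)
    return b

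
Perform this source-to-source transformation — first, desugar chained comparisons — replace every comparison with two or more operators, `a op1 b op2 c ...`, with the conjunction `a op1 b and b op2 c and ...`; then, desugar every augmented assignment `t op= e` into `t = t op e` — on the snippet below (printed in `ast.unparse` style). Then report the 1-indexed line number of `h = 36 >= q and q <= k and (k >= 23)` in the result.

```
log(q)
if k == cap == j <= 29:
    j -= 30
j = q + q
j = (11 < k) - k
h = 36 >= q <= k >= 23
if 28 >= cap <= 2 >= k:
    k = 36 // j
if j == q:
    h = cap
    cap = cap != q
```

Transformed code:
log(q)
if k == cap and cap == j and (j <= 29):
    j = j - 30
j = q + q
j = (11 < k) - k
h = 36 >= q and q <= k and (k >= 23)
if 28 >= cap and cap <= 2 and (2 >= k):
    k = 36 // j
if j == q:
    h = cap
    cap = cap != q

6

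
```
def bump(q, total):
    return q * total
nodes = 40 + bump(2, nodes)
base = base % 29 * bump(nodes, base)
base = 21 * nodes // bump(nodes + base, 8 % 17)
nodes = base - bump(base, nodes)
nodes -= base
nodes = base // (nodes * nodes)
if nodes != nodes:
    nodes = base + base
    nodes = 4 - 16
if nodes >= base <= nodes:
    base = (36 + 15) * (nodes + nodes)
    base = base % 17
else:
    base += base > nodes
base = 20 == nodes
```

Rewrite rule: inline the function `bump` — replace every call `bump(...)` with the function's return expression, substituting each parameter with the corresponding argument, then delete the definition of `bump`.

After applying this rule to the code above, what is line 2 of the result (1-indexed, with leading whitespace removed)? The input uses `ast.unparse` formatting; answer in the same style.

Transformed code:
nodes = 40 + 2 * nodes
base = base % 29 * (nodes * base)
base = 21 * nodes // ((nodes + base) * (8 % 17))
nodes = base - base * nodes
nodes -= base
nodes = base // (nodes * nodes)
if nodes != nodes:
    nodes = base + base
    nodes = 4 - 16
if nodes >= base <= nodes:
    base = (36 + 15) * (nodes + nodes)
    base = base % 17
else:
    base += base > nodes
base = 20 == nodes

base = base % 29 * (nodes * base)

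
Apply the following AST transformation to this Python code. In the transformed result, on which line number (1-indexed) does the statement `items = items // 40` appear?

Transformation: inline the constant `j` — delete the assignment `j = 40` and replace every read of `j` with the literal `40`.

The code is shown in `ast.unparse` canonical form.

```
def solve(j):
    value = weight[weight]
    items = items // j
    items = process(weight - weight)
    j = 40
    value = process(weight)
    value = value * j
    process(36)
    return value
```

3

Transformed code:
def solve(j):
    value = weight[weight]
    items = items // 40
    items = process(weight - weight)
    value = process(weight)
    value = value * 40
    process(36)
    return value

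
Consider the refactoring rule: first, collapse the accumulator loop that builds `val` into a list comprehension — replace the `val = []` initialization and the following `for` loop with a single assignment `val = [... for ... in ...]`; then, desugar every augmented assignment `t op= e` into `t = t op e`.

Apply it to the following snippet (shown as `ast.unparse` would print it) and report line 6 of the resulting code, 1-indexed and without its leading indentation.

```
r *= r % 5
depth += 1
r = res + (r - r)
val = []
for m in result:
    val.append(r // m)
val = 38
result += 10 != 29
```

Transformed code:
r = r * (r % 5)
depth = depth + 1
r = res + (r - r)
val = [r // m for m in result]
val = 38
result = result + (10 != 29)

result = result + (10 != 29)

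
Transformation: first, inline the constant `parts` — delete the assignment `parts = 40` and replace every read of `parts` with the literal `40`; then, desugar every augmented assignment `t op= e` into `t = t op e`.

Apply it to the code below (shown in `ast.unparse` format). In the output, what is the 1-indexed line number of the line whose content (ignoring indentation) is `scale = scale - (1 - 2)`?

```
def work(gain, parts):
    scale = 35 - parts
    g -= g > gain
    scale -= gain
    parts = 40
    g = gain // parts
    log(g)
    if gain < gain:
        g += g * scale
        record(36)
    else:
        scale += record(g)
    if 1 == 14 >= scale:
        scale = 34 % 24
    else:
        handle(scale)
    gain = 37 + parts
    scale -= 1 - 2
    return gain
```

17

Transformed code:
def work(gain, parts):
    scale = 35 - 40
    g = g - (g > gain)
    scale = scale - gain
    g = gain // 40
    log(g)
    if gain < gain:
        g = g + g * scale
        record(36)
    else:
        scale = scale + record(g)
    if 1 == 14 >= scale:
        scale = 34 % 24
    else:
        handle(scale)
    gain = 37 + 40
    scale = scale - (1 - 2)
    return gain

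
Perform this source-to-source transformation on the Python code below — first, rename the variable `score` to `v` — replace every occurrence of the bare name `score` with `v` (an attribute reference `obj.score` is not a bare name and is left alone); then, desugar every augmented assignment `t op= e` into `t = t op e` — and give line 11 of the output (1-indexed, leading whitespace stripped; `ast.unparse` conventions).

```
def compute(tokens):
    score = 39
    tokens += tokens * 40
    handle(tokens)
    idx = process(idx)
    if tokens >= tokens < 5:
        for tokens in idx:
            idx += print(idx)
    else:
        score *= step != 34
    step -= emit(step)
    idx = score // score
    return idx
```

Transformed code:
def compute(tokens):
    v = 39
    tokens = tokens + tokens * 40
    handle(tokens)
    idx = process(idx)
    if tokens >= tokens < 5:
        for tokens in idx:
            idx = idx + print(idx)
    else:
        v = v * (step != 34)
    step = step - emit(step)
    idx = v // v
    return idx

step = step - emit(step)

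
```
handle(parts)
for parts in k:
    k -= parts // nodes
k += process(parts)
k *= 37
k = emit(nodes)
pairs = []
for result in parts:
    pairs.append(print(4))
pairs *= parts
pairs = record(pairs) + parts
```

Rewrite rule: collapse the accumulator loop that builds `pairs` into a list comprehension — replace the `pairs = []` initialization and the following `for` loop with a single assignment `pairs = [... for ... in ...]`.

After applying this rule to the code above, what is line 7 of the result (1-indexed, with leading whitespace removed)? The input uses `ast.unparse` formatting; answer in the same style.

Transformed code:
handle(parts)
for parts in k:
    k -= parts // nodes
k += process(parts)
k *= 37
k = emit(nodes)
pairs = [print(4) for result in parts]
pairs *= parts
pairs = record(pairs) + parts

pairs = [print(4) for result in parts]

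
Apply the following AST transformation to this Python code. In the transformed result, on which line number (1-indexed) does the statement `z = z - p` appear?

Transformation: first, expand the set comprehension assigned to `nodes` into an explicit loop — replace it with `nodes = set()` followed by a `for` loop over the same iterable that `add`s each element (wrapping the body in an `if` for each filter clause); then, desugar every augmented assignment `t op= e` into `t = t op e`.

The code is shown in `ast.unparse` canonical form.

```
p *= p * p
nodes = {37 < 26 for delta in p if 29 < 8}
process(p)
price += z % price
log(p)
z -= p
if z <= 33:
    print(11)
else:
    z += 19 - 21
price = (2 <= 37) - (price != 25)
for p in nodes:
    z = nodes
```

9

Transformed code:
p = p * (p * p)
nodes = set()
for delta in p:
    if 29 < 8:
        nodes.add(37 < 26)
process(p)
price = price + z % price
log(p)
z = z - p
if z <= 33:
    print(11)
else:
    z = z + (19 - 21)
price = (2 <= 37) - (price != 25)
for p in nodes:
    z = nodes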